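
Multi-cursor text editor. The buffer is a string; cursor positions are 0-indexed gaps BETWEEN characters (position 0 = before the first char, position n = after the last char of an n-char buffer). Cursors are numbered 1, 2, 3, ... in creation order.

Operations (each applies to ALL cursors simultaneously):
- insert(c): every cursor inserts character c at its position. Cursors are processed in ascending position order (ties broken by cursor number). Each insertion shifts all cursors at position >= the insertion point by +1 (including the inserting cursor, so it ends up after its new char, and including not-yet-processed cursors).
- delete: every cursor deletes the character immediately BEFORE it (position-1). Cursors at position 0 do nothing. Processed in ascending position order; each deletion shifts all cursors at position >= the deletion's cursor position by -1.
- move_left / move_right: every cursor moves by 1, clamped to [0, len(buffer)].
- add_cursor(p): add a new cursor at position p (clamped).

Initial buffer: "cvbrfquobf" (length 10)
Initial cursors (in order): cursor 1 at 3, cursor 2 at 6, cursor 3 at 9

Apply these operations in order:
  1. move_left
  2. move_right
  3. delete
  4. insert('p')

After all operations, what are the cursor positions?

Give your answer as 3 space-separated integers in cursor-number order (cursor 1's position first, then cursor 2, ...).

Answer: 3 6 9

Derivation:
After op 1 (move_left): buffer="cvbrfquobf" (len 10), cursors c1@2 c2@5 c3@8, authorship ..........
After op 2 (move_right): buffer="cvbrfquobf" (len 10), cursors c1@3 c2@6 c3@9, authorship ..........
After op 3 (delete): buffer="cvrfuof" (len 7), cursors c1@2 c2@4 c3@6, authorship .......
After op 4 (insert('p')): buffer="cvprfpuopf" (len 10), cursors c1@3 c2@6 c3@9, authorship ..1..2..3.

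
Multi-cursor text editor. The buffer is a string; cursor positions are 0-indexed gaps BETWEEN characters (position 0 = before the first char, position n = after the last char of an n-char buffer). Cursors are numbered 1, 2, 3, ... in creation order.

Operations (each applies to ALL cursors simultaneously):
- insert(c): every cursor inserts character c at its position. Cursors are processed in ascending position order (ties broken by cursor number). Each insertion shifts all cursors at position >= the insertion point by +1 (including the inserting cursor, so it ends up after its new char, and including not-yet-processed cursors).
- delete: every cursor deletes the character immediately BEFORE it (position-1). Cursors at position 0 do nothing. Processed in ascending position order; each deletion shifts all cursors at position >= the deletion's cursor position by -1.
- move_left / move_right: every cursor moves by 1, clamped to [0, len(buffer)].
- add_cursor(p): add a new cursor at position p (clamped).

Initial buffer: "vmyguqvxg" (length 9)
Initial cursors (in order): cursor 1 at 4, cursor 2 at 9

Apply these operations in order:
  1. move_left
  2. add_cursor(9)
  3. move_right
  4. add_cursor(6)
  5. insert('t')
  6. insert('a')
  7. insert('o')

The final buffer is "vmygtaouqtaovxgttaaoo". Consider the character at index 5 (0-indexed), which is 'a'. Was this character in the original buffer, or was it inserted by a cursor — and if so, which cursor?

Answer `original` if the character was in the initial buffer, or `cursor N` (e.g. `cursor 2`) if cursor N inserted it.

Answer: cursor 1

Derivation:
After op 1 (move_left): buffer="vmyguqvxg" (len 9), cursors c1@3 c2@8, authorship .........
After op 2 (add_cursor(9)): buffer="vmyguqvxg" (len 9), cursors c1@3 c2@8 c3@9, authorship .........
After op 3 (move_right): buffer="vmyguqvxg" (len 9), cursors c1@4 c2@9 c3@9, authorship .........
After op 4 (add_cursor(6)): buffer="vmyguqvxg" (len 9), cursors c1@4 c4@6 c2@9 c3@9, authorship .........
After op 5 (insert('t')): buffer="vmygtuqtvxgtt" (len 13), cursors c1@5 c4@8 c2@13 c3@13, authorship ....1..4...23
After op 6 (insert('a')): buffer="vmygtauqtavxgttaa" (len 17), cursors c1@6 c4@10 c2@17 c3@17, authorship ....11..44...2323
After op 7 (insert('o')): buffer="vmygtaouqtaovxgttaaoo" (len 21), cursors c1@7 c4@12 c2@21 c3@21, authorship ....111..444...232323
Authorship (.=original, N=cursor N): . . . . 1 1 1 . . 4 4 4 . . . 2 3 2 3 2 3
Index 5: author = 1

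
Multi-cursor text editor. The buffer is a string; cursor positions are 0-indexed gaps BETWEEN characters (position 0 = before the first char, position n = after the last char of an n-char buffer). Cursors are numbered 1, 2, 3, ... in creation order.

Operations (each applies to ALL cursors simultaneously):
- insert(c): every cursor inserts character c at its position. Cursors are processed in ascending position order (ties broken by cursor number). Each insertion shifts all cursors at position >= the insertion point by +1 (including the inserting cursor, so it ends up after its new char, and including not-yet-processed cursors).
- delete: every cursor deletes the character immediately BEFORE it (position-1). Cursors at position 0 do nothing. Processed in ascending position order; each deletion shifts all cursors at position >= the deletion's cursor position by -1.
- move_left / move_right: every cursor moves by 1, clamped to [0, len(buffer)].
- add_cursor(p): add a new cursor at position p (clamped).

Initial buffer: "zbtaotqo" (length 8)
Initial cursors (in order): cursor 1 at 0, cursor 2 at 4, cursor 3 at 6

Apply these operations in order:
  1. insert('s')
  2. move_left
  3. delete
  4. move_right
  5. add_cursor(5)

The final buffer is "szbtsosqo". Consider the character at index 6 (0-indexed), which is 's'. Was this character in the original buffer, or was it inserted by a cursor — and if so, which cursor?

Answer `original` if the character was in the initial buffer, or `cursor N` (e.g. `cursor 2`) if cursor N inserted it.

After op 1 (insert('s')): buffer="szbtasotsqo" (len 11), cursors c1@1 c2@6 c3@9, authorship 1....2..3..
After op 2 (move_left): buffer="szbtasotsqo" (len 11), cursors c1@0 c2@5 c3@8, authorship 1....2..3..
After op 3 (delete): buffer="szbtsosqo" (len 9), cursors c1@0 c2@4 c3@6, authorship 1...2.3..
After op 4 (move_right): buffer="szbtsosqo" (len 9), cursors c1@1 c2@5 c3@7, authorship 1...2.3..
After op 5 (add_cursor(5)): buffer="szbtsosqo" (len 9), cursors c1@1 c2@5 c4@5 c3@7, authorship 1...2.3..
Authorship (.=original, N=cursor N): 1 . . . 2 . 3 . .
Index 6: author = 3

Answer: cursor 3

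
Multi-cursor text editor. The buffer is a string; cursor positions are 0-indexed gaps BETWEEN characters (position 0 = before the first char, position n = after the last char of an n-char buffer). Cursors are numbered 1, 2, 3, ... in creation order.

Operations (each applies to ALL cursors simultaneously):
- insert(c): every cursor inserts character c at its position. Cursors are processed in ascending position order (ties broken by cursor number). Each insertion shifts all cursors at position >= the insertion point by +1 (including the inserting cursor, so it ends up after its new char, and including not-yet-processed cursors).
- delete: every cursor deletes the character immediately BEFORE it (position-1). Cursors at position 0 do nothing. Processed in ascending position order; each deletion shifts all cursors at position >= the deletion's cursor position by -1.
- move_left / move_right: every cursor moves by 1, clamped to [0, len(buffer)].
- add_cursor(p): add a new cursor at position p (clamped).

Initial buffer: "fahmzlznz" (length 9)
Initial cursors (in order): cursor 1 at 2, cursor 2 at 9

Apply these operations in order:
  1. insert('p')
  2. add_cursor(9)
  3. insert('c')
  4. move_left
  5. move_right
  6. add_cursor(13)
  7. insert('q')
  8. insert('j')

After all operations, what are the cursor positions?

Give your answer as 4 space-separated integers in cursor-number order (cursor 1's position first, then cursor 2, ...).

Answer: 6 22 15 19

Derivation:
After op 1 (insert('p')): buffer="faphmzlznzp" (len 11), cursors c1@3 c2@11, authorship ..1.......2
After op 2 (add_cursor(9)): buffer="faphmzlznzp" (len 11), cursors c1@3 c3@9 c2@11, authorship ..1.......2
After op 3 (insert('c')): buffer="fapchmzlznczpc" (len 14), cursors c1@4 c3@11 c2@14, authorship ..11......3.22
After op 4 (move_left): buffer="fapchmzlznczpc" (len 14), cursors c1@3 c3@10 c2@13, authorship ..11......3.22
After op 5 (move_right): buffer="fapchmzlznczpc" (len 14), cursors c1@4 c3@11 c2@14, authorship ..11......3.22
After op 6 (add_cursor(13)): buffer="fapchmzlznczpc" (len 14), cursors c1@4 c3@11 c4@13 c2@14, authorship ..11......3.22
After op 7 (insert('q')): buffer="fapcqhmzlzncqzpqcq" (len 18), cursors c1@5 c3@13 c4@16 c2@18, authorship ..111......33.2422
After op 8 (insert('j')): buffer="fapcqjhmzlzncqjzpqjcqj" (len 22), cursors c1@6 c3@15 c4@19 c2@22, authorship ..1111......333.244222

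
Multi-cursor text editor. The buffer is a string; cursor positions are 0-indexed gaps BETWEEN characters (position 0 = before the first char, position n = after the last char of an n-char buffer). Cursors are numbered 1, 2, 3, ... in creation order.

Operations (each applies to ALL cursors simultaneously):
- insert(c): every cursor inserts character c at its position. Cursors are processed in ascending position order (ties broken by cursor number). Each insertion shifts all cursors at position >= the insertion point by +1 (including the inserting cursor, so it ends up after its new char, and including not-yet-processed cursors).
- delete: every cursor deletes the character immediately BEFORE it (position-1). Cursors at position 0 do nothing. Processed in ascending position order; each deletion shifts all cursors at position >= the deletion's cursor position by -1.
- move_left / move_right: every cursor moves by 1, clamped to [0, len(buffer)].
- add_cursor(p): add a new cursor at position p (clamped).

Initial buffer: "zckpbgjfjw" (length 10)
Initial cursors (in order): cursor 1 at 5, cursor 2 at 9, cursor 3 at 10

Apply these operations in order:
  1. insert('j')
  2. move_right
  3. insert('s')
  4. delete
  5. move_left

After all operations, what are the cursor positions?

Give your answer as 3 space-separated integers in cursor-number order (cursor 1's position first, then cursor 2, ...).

Answer: 6 11 12

Derivation:
After op 1 (insert('j')): buffer="zckpbjgjfjjwj" (len 13), cursors c1@6 c2@11 c3@13, authorship .....1....2.3
After op 2 (move_right): buffer="zckpbjgjfjjwj" (len 13), cursors c1@7 c2@12 c3@13, authorship .....1....2.3
After op 3 (insert('s')): buffer="zckpbjgsjfjjwsjs" (len 16), cursors c1@8 c2@14 c3@16, authorship .....1.1...2.233
After op 4 (delete): buffer="zckpbjgjfjjwj" (len 13), cursors c1@7 c2@12 c3@13, authorship .....1....2.3
After op 5 (move_left): buffer="zckpbjgjfjjwj" (len 13), cursors c1@6 c2@11 c3@12, authorship .....1....2.3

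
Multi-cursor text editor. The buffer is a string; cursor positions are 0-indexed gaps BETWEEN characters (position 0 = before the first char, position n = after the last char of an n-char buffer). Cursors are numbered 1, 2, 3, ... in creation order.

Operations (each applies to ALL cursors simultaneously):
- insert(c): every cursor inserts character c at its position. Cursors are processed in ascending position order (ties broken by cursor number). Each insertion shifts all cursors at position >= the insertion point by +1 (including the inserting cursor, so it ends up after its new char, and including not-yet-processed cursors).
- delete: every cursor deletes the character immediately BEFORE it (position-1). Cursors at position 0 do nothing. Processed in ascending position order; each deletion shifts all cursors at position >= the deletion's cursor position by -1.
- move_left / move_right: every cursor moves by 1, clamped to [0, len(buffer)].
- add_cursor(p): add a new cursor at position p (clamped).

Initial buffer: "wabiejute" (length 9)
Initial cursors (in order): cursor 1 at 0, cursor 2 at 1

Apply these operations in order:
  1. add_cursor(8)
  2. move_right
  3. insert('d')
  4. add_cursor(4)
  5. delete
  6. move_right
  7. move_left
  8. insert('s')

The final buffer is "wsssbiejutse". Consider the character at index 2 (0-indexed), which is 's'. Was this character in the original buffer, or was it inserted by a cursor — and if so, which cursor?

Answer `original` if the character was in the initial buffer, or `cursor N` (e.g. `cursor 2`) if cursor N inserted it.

Answer: cursor 2

Derivation:
After op 1 (add_cursor(8)): buffer="wabiejute" (len 9), cursors c1@0 c2@1 c3@8, authorship .........
After op 2 (move_right): buffer="wabiejute" (len 9), cursors c1@1 c2@2 c3@9, authorship .........
After op 3 (insert('d')): buffer="wdadbiejuted" (len 12), cursors c1@2 c2@4 c3@12, authorship .1.2.......3
After op 4 (add_cursor(4)): buffer="wdadbiejuted" (len 12), cursors c1@2 c2@4 c4@4 c3@12, authorship .1.2.......3
After op 5 (delete): buffer="wbiejute" (len 8), cursors c1@1 c2@1 c4@1 c3@8, authorship ........
After op 6 (move_right): buffer="wbiejute" (len 8), cursors c1@2 c2@2 c4@2 c3@8, authorship ........
After op 7 (move_left): buffer="wbiejute" (len 8), cursors c1@1 c2@1 c4@1 c3@7, authorship ........
After op 8 (insert('s')): buffer="wsssbiejutse" (len 12), cursors c1@4 c2@4 c4@4 c3@11, authorship .124......3.
Authorship (.=original, N=cursor N): . 1 2 4 . . . . . . 3 .
Index 2: author = 2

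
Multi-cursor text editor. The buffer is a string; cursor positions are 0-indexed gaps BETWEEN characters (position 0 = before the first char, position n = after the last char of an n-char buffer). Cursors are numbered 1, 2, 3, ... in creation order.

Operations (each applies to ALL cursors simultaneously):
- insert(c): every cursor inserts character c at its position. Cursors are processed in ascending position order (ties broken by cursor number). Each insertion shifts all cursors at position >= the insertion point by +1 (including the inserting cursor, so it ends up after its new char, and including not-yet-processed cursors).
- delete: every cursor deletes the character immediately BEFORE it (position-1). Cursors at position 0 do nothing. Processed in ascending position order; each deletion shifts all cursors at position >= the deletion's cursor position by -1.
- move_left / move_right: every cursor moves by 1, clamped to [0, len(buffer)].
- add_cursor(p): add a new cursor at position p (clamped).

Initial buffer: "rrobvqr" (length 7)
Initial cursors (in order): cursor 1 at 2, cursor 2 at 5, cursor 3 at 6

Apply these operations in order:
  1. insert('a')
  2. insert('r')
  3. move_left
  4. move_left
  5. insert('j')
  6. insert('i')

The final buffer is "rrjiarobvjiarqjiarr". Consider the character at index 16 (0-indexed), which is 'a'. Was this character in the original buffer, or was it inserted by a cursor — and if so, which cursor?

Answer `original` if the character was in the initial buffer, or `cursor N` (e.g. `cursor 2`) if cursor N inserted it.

Answer: cursor 3

Derivation:
After op 1 (insert('a')): buffer="rraobvaqar" (len 10), cursors c1@3 c2@7 c3@9, authorship ..1...2.3.
After op 2 (insert('r')): buffer="rrarobvarqarr" (len 13), cursors c1@4 c2@9 c3@12, authorship ..11...22.33.
After op 3 (move_left): buffer="rrarobvarqarr" (len 13), cursors c1@3 c2@8 c3@11, authorship ..11...22.33.
After op 4 (move_left): buffer="rrarobvarqarr" (len 13), cursors c1@2 c2@7 c3@10, authorship ..11...22.33.
After op 5 (insert('j')): buffer="rrjarobvjarqjarr" (len 16), cursors c1@3 c2@9 c3@13, authorship ..111...222.333.
After op 6 (insert('i')): buffer="rrjiarobvjiarqjiarr" (len 19), cursors c1@4 c2@11 c3@16, authorship ..1111...2222.3333.
Authorship (.=original, N=cursor N): . . 1 1 1 1 . . . 2 2 2 2 . 3 3 3 3 .
Index 16: author = 3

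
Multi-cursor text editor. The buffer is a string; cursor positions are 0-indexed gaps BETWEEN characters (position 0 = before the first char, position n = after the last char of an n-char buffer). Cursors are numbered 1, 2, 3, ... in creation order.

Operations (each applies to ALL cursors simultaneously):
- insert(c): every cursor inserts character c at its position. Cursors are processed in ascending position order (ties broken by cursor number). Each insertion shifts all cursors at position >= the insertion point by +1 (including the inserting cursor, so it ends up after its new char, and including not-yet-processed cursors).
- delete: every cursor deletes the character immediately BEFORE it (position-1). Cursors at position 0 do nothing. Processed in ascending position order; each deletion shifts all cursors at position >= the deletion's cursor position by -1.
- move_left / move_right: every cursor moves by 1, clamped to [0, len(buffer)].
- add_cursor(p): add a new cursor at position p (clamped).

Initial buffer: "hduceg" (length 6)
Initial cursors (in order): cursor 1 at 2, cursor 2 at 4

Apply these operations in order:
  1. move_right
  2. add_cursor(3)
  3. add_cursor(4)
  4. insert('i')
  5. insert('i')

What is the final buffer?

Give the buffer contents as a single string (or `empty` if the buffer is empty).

After op 1 (move_right): buffer="hduceg" (len 6), cursors c1@3 c2@5, authorship ......
After op 2 (add_cursor(3)): buffer="hduceg" (len 6), cursors c1@3 c3@3 c2@5, authorship ......
After op 3 (add_cursor(4)): buffer="hduceg" (len 6), cursors c1@3 c3@3 c4@4 c2@5, authorship ......
After op 4 (insert('i')): buffer="hduiicieig" (len 10), cursors c1@5 c3@5 c4@7 c2@9, authorship ...13.4.2.
After op 5 (insert('i')): buffer="hduiiiiciieiig" (len 14), cursors c1@7 c3@7 c4@10 c2@13, authorship ...1313.44.22.

Answer: hduiiiiciieiig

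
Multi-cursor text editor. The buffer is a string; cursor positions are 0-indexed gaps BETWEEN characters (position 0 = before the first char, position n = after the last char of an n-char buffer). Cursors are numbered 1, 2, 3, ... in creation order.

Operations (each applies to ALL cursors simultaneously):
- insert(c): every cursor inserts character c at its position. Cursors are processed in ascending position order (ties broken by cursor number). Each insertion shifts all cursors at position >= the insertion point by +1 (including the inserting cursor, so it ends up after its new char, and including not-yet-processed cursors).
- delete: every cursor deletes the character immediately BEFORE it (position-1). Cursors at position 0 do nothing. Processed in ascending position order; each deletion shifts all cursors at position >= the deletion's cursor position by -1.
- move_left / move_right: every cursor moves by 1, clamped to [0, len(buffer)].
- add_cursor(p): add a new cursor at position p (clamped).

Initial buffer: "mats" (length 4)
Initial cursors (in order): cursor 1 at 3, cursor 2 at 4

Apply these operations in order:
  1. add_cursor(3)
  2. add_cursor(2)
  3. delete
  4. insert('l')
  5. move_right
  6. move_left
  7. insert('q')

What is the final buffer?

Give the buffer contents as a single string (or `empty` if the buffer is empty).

Answer: lllqqqql

Derivation:
After op 1 (add_cursor(3)): buffer="mats" (len 4), cursors c1@3 c3@3 c2@4, authorship ....
After op 2 (add_cursor(2)): buffer="mats" (len 4), cursors c4@2 c1@3 c3@3 c2@4, authorship ....
After op 3 (delete): buffer="" (len 0), cursors c1@0 c2@0 c3@0 c4@0, authorship 
After op 4 (insert('l')): buffer="llll" (len 4), cursors c1@4 c2@4 c3@4 c4@4, authorship 1234
After op 5 (move_right): buffer="llll" (len 4), cursors c1@4 c2@4 c3@4 c4@4, authorship 1234
After op 6 (move_left): buffer="llll" (len 4), cursors c1@3 c2@3 c3@3 c4@3, authorship 1234
After op 7 (insert('q')): buffer="lllqqqql" (len 8), cursors c1@7 c2@7 c3@7 c4@7, authorship 12312344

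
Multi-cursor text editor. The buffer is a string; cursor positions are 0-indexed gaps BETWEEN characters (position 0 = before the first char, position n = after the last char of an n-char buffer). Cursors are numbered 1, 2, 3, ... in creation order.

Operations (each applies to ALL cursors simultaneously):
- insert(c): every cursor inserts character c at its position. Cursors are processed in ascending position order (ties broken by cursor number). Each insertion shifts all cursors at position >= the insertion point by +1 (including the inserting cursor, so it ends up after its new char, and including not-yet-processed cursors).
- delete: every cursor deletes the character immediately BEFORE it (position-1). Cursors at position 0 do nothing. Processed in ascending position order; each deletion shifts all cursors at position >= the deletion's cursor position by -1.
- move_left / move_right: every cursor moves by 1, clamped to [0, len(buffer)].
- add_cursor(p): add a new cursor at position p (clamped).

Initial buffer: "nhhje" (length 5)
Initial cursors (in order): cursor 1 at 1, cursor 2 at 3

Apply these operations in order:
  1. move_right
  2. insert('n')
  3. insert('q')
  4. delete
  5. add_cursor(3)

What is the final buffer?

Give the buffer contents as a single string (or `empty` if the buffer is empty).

Answer: nhnhjne

Derivation:
After op 1 (move_right): buffer="nhhje" (len 5), cursors c1@2 c2@4, authorship .....
After op 2 (insert('n')): buffer="nhnhjne" (len 7), cursors c1@3 c2@6, authorship ..1..2.
After op 3 (insert('q')): buffer="nhnqhjnqe" (len 9), cursors c1@4 c2@8, authorship ..11..22.
After op 4 (delete): buffer="nhnhjne" (len 7), cursors c1@3 c2@6, authorship ..1..2.
After op 5 (add_cursor(3)): buffer="nhnhjne" (len 7), cursors c1@3 c3@3 c2@6, authorship ..1..2.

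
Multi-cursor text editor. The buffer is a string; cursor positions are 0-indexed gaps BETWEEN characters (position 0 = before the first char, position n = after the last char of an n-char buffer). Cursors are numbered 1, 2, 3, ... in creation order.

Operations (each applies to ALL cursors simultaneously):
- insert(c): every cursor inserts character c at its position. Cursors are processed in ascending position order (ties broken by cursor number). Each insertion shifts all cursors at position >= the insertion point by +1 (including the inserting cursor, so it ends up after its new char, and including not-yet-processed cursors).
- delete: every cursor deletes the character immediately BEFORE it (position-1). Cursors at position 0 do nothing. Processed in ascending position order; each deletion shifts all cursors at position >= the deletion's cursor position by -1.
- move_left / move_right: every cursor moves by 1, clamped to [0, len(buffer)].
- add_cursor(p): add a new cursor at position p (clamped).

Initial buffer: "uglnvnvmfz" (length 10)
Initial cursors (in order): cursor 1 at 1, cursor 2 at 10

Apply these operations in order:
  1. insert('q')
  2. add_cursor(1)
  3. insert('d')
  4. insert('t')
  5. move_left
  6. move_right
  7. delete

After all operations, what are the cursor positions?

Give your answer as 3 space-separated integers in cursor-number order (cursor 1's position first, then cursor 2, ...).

Answer: 4 15 2

Derivation:
After op 1 (insert('q')): buffer="uqglnvnvmfzq" (len 12), cursors c1@2 c2@12, authorship .1.........2
After op 2 (add_cursor(1)): buffer="uqglnvnvmfzq" (len 12), cursors c3@1 c1@2 c2@12, authorship .1.........2
After op 3 (insert('d')): buffer="udqdglnvnvmfzqd" (len 15), cursors c3@2 c1@4 c2@15, authorship .311.........22
After op 4 (insert('t')): buffer="udtqdtglnvnvmfzqdt" (len 18), cursors c3@3 c1@6 c2@18, authorship .33111.........222
After op 5 (move_left): buffer="udtqdtglnvnvmfzqdt" (len 18), cursors c3@2 c1@5 c2@17, authorship .33111.........222
After op 6 (move_right): buffer="udtqdtglnvnvmfzqdt" (len 18), cursors c3@3 c1@6 c2@18, authorship .33111.........222
After op 7 (delete): buffer="udqdglnvnvmfzqd" (len 15), cursors c3@2 c1@4 c2@15, authorship .311.........22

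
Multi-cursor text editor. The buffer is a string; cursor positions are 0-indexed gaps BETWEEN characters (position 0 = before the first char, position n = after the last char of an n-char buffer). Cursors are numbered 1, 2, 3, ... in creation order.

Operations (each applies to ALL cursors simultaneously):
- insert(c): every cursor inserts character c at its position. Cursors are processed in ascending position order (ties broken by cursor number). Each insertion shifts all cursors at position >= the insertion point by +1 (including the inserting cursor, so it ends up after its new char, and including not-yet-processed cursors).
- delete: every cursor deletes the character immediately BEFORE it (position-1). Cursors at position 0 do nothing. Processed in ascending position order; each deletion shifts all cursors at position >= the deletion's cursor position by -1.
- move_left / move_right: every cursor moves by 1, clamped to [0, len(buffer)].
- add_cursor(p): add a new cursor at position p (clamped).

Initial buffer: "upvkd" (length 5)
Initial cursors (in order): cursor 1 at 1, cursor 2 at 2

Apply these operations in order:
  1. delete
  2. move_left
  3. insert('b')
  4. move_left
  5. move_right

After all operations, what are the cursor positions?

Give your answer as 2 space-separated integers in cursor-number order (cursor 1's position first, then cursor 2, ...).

Answer: 2 2

Derivation:
After op 1 (delete): buffer="vkd" (len 3), cursors c1@0 c2@0, authorship ...
After op 2 (move_left): buffer="vkd" (len 3), cursors c1@0 c2@0, authorship ...
After op 3 (insert('b')): buffer="bbvkd" (len 5), cursors c1@2 c2@2, authorship 12...
After op 4 (move_left): buffer="bbvkd" (len 5), cursors c1@1 c2@1, authorship 12...
After op 5 (move_right): buffer="bbvkd" (len 5), cursors c1@2 c2@2, authorship 12...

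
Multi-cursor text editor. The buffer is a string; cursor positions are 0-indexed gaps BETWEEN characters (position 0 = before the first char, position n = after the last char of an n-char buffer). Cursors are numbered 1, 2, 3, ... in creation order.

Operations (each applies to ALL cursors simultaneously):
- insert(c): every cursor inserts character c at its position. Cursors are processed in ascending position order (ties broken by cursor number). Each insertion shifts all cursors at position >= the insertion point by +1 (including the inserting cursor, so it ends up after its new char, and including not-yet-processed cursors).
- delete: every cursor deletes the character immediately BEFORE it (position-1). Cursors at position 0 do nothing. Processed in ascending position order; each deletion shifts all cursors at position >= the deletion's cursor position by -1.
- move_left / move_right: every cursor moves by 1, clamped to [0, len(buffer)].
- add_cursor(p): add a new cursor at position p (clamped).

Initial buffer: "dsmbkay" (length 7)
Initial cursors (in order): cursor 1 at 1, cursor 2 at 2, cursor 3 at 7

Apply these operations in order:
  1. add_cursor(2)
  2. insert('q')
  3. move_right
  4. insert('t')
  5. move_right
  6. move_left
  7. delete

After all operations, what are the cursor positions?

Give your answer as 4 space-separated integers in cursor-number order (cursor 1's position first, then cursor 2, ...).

Answer: 3 6 10 6

Derivation:
After op 1 (add_cursor(2)): buffer="dsmbkay" (len 7), cursors c1@1 c2@2 c4@2 c3@7, authorship .......
After op 2 (insert('q')): buffer="dqsqqmbkayq" (len 11), cursors c1@2 c2@5 c4@5 c3@11, authorship .1.24.....3
After op 3 (move_right): buffer="dqsqqmbkayq" (len 11), cursors c1@3 c2@6 c4@6 c3@11, authorship .1.24.....3
After op 4 (insert('t')): buffer="dqstqqmttbkayqt" (len 15), cursors c1@4 c2@9 c4@9 c3@15, authorship .1.124.24....33
After op 5 (move_right): buffer="dqstqqmttbkayqt" (len 15), cursors c1@5 c2@10 c4@10 c3@15, authorship .1.124.24....33
After op 6 (move_left): buffer="dqstqqmttbkayqt" (len 15), cursors c1@4 c2@9 c4@9 c3@14, authorship .1.124.24....33
After op 7 (delete): buffer="dqsqqmbkayt" (len 11), cursors c1@3 c2@6 c4@6 c3@10, authorship .1.24.....3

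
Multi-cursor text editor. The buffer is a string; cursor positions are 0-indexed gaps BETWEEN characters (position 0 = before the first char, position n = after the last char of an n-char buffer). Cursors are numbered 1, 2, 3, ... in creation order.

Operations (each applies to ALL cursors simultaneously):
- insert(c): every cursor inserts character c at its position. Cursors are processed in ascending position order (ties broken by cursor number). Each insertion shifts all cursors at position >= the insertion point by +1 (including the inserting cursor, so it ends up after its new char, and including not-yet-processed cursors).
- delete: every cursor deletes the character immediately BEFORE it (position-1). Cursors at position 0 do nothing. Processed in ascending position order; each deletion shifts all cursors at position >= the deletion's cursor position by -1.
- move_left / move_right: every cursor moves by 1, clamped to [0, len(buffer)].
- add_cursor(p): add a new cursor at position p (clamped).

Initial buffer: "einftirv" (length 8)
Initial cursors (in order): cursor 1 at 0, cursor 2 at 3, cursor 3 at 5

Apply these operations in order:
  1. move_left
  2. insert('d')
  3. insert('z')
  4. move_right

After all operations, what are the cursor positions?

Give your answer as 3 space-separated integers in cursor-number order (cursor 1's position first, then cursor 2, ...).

Answer: 3 7 11

Derivation:
After op 1 (move_left): buffer="einftirv" (len 8), cursors c1@0 c2@2 c3@4, authorship ........
After op 2 (insert('d')): buffer="deidnfdtirv" (len 11), cursors c1@1 c2@4 c3@7, authorship 1..2..3....
After op 3 (insert('z')): buffer="dzeidznfdztirv" (len 14), cursors c1@2 c2@6 c3@10, authorship 11..22..33....
After op 4 (move_right): buffer="dzeidznfdztirv" (len 14), cursors c1@3 c2@7 c3@11, authorship 11..22..33....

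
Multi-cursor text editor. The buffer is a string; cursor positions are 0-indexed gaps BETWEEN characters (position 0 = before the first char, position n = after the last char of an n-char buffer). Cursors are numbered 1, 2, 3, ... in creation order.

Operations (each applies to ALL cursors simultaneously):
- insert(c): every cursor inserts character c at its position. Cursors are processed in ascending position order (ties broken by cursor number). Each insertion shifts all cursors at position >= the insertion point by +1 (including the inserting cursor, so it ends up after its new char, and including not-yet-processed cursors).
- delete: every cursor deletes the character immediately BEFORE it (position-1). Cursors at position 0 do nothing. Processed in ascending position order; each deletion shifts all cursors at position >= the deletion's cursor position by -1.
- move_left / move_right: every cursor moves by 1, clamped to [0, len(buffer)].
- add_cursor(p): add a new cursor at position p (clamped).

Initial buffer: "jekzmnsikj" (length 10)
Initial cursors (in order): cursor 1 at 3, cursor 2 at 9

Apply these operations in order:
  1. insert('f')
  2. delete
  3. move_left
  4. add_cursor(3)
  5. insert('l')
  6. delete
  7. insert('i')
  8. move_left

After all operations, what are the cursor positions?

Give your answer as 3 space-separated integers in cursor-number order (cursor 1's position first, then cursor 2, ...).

Answer: 2 10 4

Derivation:
After op 1 (insert('f')): buffer="jekfzmnsikfj" (len 12), cursors c1@4 c2@11, authorship ...1......2.
After op 2 (delete): buffer="jekzmnsikj" (len 10), cursors c1@3 c2@9, authorship ..........
After op 3 (move_left): buffer="jekzmnsikj" (len 10), cursors c1@2 c2@8, authorship ..........
After op 4 (add_cursor(3)): buffer="jekzmnsikj" (len 10), cursors c1@2 c3@3 c2@8, authorship ..........
After op 5 (insert('l')): buffer="jelklzmnsilkj" (len 13), cursors c1@3 c3@5 c2@11, authorship ..1.3.....2..
After op 6 (delete): buffer="jekzmnsikj" (len 10), cursors c1@2 c3@3 c2@8, authorship ..........
After op 7 (insert('i')): buffer="jeikizmnsiikj" (len 13), cursors c1@3 c3@5 c2@11, authorship ..1.3.....2..
After op 8 (move_left): buffer="jeikizmnsiikj" (len 13), cursors c1@2 c3@4 c2@10, authorship ..1.3.....2..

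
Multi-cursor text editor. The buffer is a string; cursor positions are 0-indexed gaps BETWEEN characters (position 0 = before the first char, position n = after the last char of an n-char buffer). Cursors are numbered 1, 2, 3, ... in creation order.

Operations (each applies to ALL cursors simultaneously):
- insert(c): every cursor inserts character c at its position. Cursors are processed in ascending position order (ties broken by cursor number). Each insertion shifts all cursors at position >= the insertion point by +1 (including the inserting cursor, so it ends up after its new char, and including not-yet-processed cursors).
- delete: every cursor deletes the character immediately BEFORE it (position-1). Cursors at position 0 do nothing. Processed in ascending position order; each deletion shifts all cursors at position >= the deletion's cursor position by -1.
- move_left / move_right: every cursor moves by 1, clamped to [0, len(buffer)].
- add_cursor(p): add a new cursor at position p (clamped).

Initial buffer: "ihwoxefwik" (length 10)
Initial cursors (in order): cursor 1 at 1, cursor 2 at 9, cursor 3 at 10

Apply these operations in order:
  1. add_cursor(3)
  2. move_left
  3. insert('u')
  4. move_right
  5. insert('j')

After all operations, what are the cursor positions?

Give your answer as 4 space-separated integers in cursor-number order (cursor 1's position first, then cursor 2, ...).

After op 1 (add_cursor(3)): buffer="ihwoxefwik" (len 10), cursors c1@1 c4@3 c2@9 c3@10, authorship ..........
After op 2 (move_left): buffer="ihwoxefwik" (len 10), cursors c1@0 c4@2 c2@8 c3@9, authorship ..........
After op 3 (insert('u')): buffer="uihuwoxefwuiuk" (len 14), cursors c1@1 c4@4 c2@11 c3@13, authorship 1..4......2.3.
After op 4 (move_right): buffer="uihuwoxefwuiuk" (len 14), cursors c1@2 c4@5 c2@12 c3@14, authorship 1..4......2.3.
After op 5 (insert('j')): buffer="uijhuwjoxefwuijukj" (len 18), cursors c1@3 c4@7 c2@15 c3@18, authorship 1.1.4.4.....2.23.3

Answer: 3 15 18 7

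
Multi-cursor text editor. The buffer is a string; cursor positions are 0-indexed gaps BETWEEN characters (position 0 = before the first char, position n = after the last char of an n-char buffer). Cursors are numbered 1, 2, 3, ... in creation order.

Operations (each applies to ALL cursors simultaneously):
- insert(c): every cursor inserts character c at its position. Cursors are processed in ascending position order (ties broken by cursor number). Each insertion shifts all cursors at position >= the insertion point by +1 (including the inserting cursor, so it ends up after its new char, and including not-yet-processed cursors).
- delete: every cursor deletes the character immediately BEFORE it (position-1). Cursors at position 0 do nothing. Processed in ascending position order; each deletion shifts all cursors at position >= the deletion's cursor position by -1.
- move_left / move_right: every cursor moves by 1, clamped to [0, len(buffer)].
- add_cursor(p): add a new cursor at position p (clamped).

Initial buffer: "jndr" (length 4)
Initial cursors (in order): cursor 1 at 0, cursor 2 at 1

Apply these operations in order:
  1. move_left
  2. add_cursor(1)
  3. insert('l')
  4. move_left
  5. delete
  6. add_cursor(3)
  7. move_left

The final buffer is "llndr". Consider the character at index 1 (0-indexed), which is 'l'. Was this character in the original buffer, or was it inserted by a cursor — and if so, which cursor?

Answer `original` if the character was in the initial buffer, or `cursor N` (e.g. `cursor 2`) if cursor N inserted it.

After op 1 (move_left): buffer="jndr" (len 4), cursors c1@0 c2@0, authorship ....
After op 2 (add_cursor(1)): buffer="jndr" (len 4), cursors c1@0 c2@0 c3@1, authorship ....
After op 3 (insert('l')): buffer="lljlndr" (len 7), cursors c1@2 c2@2 c3@4, authorship 12.3...
After op 4 (move_left): buffer="lljlndr" (len 7), cursors c1@1 c2@1 c3@3, authorship 12.3...
After op 5 (delete): buffer="llndr" (len 5), cursors c1@0 c2@0 c3@1, authorship 23...
After op 6 (add_cursor(3)): buffer="llndr" (len 5), cursors c1@0 c2@0 c3@1 c4@3, authorship 23...
After op 7 (move_left): buffer="llndr" (len 5), cursors c1@0 c2@0 c3@0 c4@2, authorship 23...
Authorship (.=original, N=cursor N): 2 3 . . .
Index 1: author = 3

Answer: cursor 3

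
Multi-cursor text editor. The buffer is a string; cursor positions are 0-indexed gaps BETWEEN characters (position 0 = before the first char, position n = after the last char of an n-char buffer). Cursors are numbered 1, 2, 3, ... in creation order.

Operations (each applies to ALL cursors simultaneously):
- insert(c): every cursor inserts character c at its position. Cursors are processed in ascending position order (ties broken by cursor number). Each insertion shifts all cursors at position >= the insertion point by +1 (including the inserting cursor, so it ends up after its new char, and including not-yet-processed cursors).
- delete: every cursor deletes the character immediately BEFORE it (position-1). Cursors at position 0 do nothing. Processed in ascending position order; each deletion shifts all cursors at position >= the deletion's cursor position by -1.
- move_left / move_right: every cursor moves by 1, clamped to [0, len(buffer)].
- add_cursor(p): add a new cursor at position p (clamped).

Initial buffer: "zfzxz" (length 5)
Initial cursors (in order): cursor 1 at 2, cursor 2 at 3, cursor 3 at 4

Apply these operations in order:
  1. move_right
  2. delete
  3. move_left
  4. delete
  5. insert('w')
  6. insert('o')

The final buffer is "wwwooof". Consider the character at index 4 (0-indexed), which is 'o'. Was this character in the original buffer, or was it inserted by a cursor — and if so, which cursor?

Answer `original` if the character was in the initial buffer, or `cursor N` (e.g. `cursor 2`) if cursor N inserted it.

Answer: cursor 2

Derivation:
After op 1 (move_right): buffer="zfzxz" (len 5), cursors c1@3 c2@4 c3@5, authorship .....
After op 2 (delete): buffer="zf" (len 2), cursors c1@2 c2@2 c3@2, authorship ..
After op 3 (move_left): buffer="zf" (len 2), cursors c1@1 c2@1 c3@1, authorship ..
After op 4 (delete): buffer="f" (len 1), cursors c1@0 c2@0 c3@0, authorship .
After op 5 (insert('w')): buffer="wwwf" (len 4), cursors c1@3 c2@3 c3@3, authorship 123.
After op 6 (insert('o')): buffer="wwwooof" (len 7), cursors c1@6 c2@6 c3@6, authorship 123123.
Authorship (.=original, N=cursor N): 1 2 3 1 2 3 .
Index 4: author = 2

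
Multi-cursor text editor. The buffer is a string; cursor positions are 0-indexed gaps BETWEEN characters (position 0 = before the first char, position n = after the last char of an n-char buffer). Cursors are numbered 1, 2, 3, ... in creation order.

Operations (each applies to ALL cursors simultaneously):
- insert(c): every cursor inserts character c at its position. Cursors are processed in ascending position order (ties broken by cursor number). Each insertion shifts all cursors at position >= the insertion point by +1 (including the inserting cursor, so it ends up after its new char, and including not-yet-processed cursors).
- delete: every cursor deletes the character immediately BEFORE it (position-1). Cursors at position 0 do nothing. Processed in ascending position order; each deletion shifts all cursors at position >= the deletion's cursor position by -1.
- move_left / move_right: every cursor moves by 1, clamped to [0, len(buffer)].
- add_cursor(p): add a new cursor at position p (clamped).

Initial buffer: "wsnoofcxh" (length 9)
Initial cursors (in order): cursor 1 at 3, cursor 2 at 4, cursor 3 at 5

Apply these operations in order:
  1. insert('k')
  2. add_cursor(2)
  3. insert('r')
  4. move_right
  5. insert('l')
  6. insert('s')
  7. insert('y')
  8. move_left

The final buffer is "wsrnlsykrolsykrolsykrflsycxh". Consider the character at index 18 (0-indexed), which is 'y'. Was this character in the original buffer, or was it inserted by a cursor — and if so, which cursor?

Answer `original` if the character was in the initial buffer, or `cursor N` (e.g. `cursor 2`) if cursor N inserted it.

Answer: cursor 2

Derivation:
After op 1 (insert('k')): buffer="wsnkokokfcxh" (len 12), cursors c1@4 c2@6 c3@8, authorship ...1.2.3....
After op 2 (add_cursor(2)): buffer="wsnkokokfcxh" (len 12), cursors c4@2 c1@4 c2@6 c3@8, authorship ...1.2.3....
After op 3 (insert('r')): buffer="wsrnkrokrokrfcxh" (len 16), cursors c4@3 c1@6 c2@9 c3@12, authorship ..4.11.22.33....
After op 4 (move_right): buffer="wsrnkrokrokrfcxh" (len 16), cursors c4@4 c1@7 c2@10 c3@13, authorship ..4.11.22.33....
After op 5 (insert('l')): buffer="wsrnlkrolkrolkrflcxh" (len 20), cursors c4@5 c1@9 c2@13 c3@17, authorship ..4.411.122.233.3...
After op 6 (insert('s')): buffer="wsrnlskrolskrolskrflscxh" (len 24), cursors c4@6 c1@11 c2@16 c3@21, authorship ..4.4411.1122.2233.33...
After op 7 (insert('y')): buffer="wsrnlsykrolsykrolsykrflsycxh" (len 28), cursors c4@7 c1@13 c2@19 c3@25, authorship ..4.44411.11122.22233.333...
After op 8 (move_left): buffer="wsrnlsykrolsykrolsykrflsycxh" (len 28), cursors c4@6 c1@12 c2@18 c3@24, authorship ..4.44411.11122.22233.333...
Authorship (.=original, N=cursor N): . . 4 . 4 4 4 1 1 . 1 1 1 2 2 . 2 2 2 3 3 . 3 3 3 . . .
Index 18: author = 2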